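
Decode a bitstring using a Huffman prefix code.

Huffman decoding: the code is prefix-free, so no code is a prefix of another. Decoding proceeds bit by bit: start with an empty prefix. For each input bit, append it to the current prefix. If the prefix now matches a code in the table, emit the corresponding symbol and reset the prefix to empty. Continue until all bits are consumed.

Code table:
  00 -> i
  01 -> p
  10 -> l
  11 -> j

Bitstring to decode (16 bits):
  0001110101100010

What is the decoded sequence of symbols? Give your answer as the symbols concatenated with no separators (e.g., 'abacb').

Answer: ipjpplil

Derivation:
Bit 0: prefix='0' (no match yet)
Bit 1: prefix='00' -> emit 'i', reset
Bit 2: prefix='0' (no match yet)
Bit 3: prefix='01' -> emit 'p', reset
Bit 4: prefix='1' (no match yet)
Bit 5: prefix='11' -> emit 'j', reset
Bit 6: prefix='0' (no match yet)
Bit 7: prefix='01' -> emit 'p', reset
Bit 8: prefix='0' (no match yet)
Bit 9: prefix='01' -> emit 'p', reset
Bit 10: prefix='1' (no match yet)
Bit 11: prefix='10' -> emit 'l', reset
Bit 12: prefix='0' (no match yet)
Bit 13: prefix='00' -> emit 'i', reset
Bit 14: prefix='1' (no match yet)
Bit 15: prefix='10' -> emit 'l', reset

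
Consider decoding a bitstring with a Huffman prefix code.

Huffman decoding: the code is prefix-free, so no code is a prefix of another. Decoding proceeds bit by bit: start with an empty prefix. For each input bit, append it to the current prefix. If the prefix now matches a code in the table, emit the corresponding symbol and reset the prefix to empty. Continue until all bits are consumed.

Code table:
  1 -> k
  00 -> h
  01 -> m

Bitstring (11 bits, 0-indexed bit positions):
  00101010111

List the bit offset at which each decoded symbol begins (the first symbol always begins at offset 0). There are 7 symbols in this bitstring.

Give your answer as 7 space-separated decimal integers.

Bit 0: prefix='0' (no match yet)
Bit 1: prefix='00' -> emit 'h', reset
Bit 2: prefix='1' -> emit 'k', reset
Bit 3: prefix='0' (no match yet)
Bit 4: prefix='01' -> emit 'm', reset
Bit 5: prefix='0' (no match yet)
Bit 6: prefix='01' -> emit 'm', reset
Bit 7: prefix='0' (no match yet)
Bit 8: prefix='01' -> emit 'm', reset
Bit 9: prefix='1' -> emit 'k', reset
Bit 10: prefix='1' -> emit 'k', reset

Answer: 0 2 3 5 7 9 10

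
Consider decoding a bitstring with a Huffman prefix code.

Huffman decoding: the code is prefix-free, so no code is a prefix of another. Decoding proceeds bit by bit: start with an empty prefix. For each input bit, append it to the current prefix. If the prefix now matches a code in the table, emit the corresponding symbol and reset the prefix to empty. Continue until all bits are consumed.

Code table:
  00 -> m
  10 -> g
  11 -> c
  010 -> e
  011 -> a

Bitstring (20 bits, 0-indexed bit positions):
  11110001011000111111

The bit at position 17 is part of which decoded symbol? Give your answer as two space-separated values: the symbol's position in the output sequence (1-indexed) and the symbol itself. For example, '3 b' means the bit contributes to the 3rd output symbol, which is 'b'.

Bit 0: prefix='1' (no match yet)
Bit 1: prefix='11' -> emit 'c', reset
Bit 2: prefix='1' (no match yet)
Bit 3: prefix='11' -> emit 'c', reset
Bit 4: prefix='0' (no match yet)
Bit 5: prefix='00' -> emit 'm', reset
Bit 6: prefix='0' (no match yet)
Bit 7: prefix='01' (no match yet)
Bit 8: prefix='010' -> emit 'e', reset
Bit 9: prefix='1' (no match yet)
Bit 10: prefix='11' -> emit 'c', reset
Bit 11: prefix='0' (no match yet)
Bit 12: prefix='00' -> emit 'm', reset
Bit 13: prefix='0' (no match yet)
Bit 14: prefix='01' (no match yet)
Bit 15: prefix='011' -> emit 'a', reset
Bit 16: prefix='1' (no match yet)
Bit 17: prefix='11' -> emit 'c', reset
Bit 18: prefix='1' (no match yet)
Bit 19: prefix='11' -> emit 'c', reset

Answer: 8 c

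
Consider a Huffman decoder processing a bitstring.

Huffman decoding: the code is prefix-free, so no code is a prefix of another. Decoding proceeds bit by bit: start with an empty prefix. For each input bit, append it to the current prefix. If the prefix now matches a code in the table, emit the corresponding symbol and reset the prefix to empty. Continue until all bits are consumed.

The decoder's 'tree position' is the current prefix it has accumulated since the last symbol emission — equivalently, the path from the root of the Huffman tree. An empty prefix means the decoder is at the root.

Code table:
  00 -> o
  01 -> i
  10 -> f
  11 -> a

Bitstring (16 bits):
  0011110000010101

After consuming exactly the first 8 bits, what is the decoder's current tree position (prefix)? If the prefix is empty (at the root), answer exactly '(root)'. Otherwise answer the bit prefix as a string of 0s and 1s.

Bit 0: prefix='0' (no match yet)
Bit 1: prefix='00' -> emit 'o', reset
Bit 2: prefix='1' (no match yet)
Bit 3: prefix='11' -> emit 'a', reset
Bit 4: prefix='1' (no match yet)
Bit 5: prefix='11' -> emit 'a', reset
Bit 6: prefix='0' (no match yet)
Bit 7: prefix='00' -> emit 'o', reset

Answer: (root)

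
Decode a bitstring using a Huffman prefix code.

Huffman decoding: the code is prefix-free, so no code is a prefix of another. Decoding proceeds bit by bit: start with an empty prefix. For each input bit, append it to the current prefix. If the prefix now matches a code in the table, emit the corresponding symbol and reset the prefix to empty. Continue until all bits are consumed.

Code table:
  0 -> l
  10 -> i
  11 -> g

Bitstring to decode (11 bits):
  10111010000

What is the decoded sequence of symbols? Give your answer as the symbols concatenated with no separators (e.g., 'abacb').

Answer: igiilll

Derivation:
Bit 0: prefix='1' (no match yet)
Bit 1: prefix='10' -> emit 'i', reset
Bit 2: prefix='1' (no match yet)
Bit 3: prefix='11' -> emit 'g', reset
Bit 4: prefix='1' (no match yet)
Bit 5: prefix='10' -> emit 'i', reset
Bit 6: prefix='1' (no match yet)
Bit 7: prefix='10' -> emit 'i', reset
Bit 8: prefix='0' -> emit 'l', reset
Bit 9: prefix='0' -> emit 'l', reset
Bit 10: prefix='0' -> emit 'l', reset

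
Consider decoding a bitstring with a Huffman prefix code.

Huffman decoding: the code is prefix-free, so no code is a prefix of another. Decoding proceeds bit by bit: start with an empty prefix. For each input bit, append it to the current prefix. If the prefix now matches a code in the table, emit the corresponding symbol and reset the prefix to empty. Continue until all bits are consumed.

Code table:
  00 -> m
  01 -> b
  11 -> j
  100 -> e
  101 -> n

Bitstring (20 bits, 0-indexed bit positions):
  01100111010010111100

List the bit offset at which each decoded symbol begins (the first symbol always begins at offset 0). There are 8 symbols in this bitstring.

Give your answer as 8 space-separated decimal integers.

Answer: 0 2 5 7 10 12 15 17

Derivation:
Bit 0: prefix='0' (no match yet)
Bit 1: prefix='01' -> emit 'b', reset
Bit 2: prefix='1' (no match yet)
Bit 3: prefix='10' (no match yet)
Bit 4: prefix='100' -> emit 'e', reset
Bit 5: prefix='1' (no match yet)
Bit 6: prefix='11' -> emit 'j', reset
Bit 7: prefix='1' (no match yet)
Bit 8: prefix='10' (no match yet)
Bit 9: prefix='101' -> emit 'n', reset
Bit 10: prefix='0' (no match yet)
Bit 11: prefix='00' -> emit 'm', reset
Bit 12: prefix='1' (no match yet)
Bit 13: prefix='10' (no match yet)
Bit 14: prefix='101' -> emit 'n', reset
Bit 15: prefix='1' (no match yet)
Bit 16: prefix='11' -> emit 'j', reset
Bit 17: prefix='1' (no match yet)
Bit 18: prefix='10' (no match yet)
Bit 19: prefix='100' -> emit 'e', reset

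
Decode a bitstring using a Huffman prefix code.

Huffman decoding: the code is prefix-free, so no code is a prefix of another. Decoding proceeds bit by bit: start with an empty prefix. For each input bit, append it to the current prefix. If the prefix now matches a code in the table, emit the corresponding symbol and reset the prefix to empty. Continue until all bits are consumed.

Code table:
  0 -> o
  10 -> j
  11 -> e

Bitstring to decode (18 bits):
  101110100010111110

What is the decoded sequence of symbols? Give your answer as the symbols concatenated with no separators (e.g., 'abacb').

Bit 0: prefix='1' (no match yet)
Bit 1: prefix='10' -> emit 'j', reset
Bit 2: prefix='1' (no match yet)
Bit 3: prefix='11' -> emit 'e', reset
Bit 4: prefix='1' (no match yet)
Bit 5: prefix='10' -> emit 'j', reset
Bit 6: prefix='1' (no match yet)
Bit 7: prefix='10' -> emit 'j', reset
Bit 8: prefix='0' -> emit 'o', reset
Bit 9: prefix='0' -> emit 'o', reset
Bit 10: prefix='1' (no match yet)
Bit 11: prefix='10' -> emit 'j', reset
Bit 12: prefix='1' (no match yet)
Bit 13: prefix='11' -> emit 'e', reset
Bit 14: prefix='1' (no match yet)
Bit 15: prefix='11' -> emit 'e', reset
Bit 16: prefix='1' (no match yet)
Bit 17: prefix='10' -> emit 'j', reset

Answer: jejjoojeej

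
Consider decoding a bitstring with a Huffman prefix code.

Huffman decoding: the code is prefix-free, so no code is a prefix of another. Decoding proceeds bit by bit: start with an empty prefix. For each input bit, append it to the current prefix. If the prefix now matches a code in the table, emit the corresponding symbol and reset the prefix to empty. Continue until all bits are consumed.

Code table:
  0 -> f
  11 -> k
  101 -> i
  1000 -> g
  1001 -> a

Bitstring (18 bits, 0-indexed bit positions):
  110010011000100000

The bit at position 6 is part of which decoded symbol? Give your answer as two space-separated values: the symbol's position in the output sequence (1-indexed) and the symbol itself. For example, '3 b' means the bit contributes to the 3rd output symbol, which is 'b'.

Answer: 4 a

Derivation:
Bit 0: prefix='1' (no match yet)
Bit 1: prefix='11' -> emit 'k', reset
Bit 2: prefix='0' -> emit 'f', reset
Bit 3: prefix='0' -> emit 'f', reset
Bit 4: prefix='1' (no match yet)
Bit 5: prefix='10' (no match yet)
Bit 6: prefix='100' (no match yet)
Bit 7: prefix='1001' -> emit 'a', reset
Bit 8: prefix='1' (no match yet)
Bit 9: prefix='10' (no match yet)
Bit 10: prefix='100' (no match yet)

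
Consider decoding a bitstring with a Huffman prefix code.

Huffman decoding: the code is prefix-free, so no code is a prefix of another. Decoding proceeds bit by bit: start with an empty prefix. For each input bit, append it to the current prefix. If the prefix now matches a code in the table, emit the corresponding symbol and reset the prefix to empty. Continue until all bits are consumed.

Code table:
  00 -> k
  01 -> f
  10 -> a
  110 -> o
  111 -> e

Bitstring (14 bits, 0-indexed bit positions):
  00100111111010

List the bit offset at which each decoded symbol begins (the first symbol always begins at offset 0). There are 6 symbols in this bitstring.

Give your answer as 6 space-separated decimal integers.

Answer: 0 2 4 6 9 12

Derivation:
Bit 0: prefix='0' (no match yet)
Bit 1: prefix='00' -> emit 'k', reset
Bit 2: prefix='1' (no match yet)
Bit 3: prefix='10' -> emit 'a', reset
Bit 4: prefix='0' (no match yet)
Bit 5: prefix='01' -> emit 'f', reset
Bit 6: prefix='1' (no match yet)
Bit 7: prefix='11' (no match yet)
Bit 8: prefix='111' -> emit 'e', reset
Bit 9: prefix='1' (no match yet)
Bit 10: prefix='11' (no match yet)
Bit 11: prefix='110' -> emit 'o', reset
Bit 12: prefix='1' (no match yet)
Bit 13: prefix='10' -> emit 'a', reset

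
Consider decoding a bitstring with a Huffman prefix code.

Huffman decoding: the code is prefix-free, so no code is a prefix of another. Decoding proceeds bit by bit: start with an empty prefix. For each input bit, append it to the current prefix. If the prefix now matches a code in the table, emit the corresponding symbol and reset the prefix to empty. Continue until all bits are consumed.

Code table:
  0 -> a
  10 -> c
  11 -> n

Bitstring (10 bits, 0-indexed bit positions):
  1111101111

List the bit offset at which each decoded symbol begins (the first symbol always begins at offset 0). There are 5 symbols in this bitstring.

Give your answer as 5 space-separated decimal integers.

Bit 0: prefix='1' (no match yet)
Bit 1: prefix='11' -> emit 'n', reset
Bit 2: prefix='1' (no match yet)
Bit 3: prefix='11' -> emit 'n', reset
Bit 4: prefix='1' (no match yet)
Bit 5: prefix='10' -> emit 'c', reset
Bit 6: prefix='1' (no match yet)
Bit 7: prefix='11' -> emit 'n', reset
Bit 8: prefix='1' (no match yet)
Bit 9: prefix='11' -> emit 'n', reset

Answer: 0 2 4 6 8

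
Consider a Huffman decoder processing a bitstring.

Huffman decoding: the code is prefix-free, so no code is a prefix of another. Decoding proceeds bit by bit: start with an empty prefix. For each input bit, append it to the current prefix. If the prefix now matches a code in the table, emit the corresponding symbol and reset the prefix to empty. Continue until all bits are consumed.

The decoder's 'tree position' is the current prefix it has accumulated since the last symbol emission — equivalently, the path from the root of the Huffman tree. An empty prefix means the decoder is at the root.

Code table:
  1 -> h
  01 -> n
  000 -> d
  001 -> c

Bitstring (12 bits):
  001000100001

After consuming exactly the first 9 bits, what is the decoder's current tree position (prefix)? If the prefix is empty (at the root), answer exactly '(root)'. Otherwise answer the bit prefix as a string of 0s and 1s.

Bit 0: prefix='0' (no match yet)
Bit 1: prefix='00' (no match yet)
Bit 2: prefix='001' -> emit 'c', reset
Bit 3: prefix='0' (no match yet)
Bit 4: prefix='00' (no match yet)
Bit 5: prefix='000' -> emit 'd', reset
Bit 6: prefix='1' -> emit 'h', reset
Bit 7: prefix='0' (no match yet)
Bit 8: prefix='00' (no match yet)

Answer: 00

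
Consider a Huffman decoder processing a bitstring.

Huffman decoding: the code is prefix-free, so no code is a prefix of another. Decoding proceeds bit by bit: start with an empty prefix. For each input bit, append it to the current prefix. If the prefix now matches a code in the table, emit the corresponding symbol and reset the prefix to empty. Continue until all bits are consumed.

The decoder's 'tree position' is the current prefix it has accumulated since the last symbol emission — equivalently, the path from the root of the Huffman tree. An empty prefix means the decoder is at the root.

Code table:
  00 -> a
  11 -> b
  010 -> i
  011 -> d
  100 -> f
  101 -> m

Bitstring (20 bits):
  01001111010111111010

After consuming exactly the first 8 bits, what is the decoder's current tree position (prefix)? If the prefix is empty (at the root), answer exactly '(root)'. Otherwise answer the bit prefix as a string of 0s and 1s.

Answer: (root)

Derivation:
Bit 0: prefix='0' (no match yet)
Bit 1: prefix='01' (no match yet)
Bit 2: prefix='010' -> emit 'i', reset
Bit 3: prefix='0' (no match yet)
Bit 4: prefix='01' (no match yet)
Bit 5: prefix='011' -> emit 'd', reset
Bit 6: prefix='1' (no match yet)
Bit 7: prefix='11' -> emit 'b', reset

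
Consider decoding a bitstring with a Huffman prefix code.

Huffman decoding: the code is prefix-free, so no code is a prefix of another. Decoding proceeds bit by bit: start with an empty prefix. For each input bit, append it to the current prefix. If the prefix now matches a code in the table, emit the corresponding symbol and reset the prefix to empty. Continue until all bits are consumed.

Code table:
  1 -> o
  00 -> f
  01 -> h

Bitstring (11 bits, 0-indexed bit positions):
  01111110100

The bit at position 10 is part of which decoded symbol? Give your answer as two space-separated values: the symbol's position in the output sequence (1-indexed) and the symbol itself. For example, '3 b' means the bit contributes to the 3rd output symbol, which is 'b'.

Answer: 8 f

Derivation:
Bit 0: prefix='0' (no match yet)
Bit 1: prefix='01' -> emit 'h', reset
Bit 2: prefix='1' -> emit 'o', reset
Bit 3: prefix='1' -> emit 'o', reset
Bit 4: prefix='1' -> emit 'o', reset
Bit 5: prefix='1' -> emit 'o', reset
Bit 6: prefix='1' -> emit 'o', reset
Bit 7: prefix='0' (no match yet)
Bit 8: prefix='01' -> emit 'h', reset
Bit 9: prefix='0' (no match yet)
Bit 10: prefix='00' -> emit 'f', reset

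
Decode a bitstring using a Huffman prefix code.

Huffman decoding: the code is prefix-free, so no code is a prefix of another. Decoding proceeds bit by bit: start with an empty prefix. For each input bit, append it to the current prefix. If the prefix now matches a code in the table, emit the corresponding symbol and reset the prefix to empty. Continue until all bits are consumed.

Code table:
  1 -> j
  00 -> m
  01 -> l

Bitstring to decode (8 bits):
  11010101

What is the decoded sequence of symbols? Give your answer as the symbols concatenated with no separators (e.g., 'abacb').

Bit 0: prefix='1' -> emit 'j', reset
Bit 1: prefix='1' -> emit 'j', reset
Bit 2: prefix='0' (no match yet)
Bit 3: prefix='01' -> emit 'l', reset
Bit 4: prefix='0' (no match yet)
Bit 5: prefix='01' -> emit 'l', reset
Bit 6: prefix='0' (no match yet)
Bit 7: prefix='01' -> emit 'l', reset

Answer: jjlll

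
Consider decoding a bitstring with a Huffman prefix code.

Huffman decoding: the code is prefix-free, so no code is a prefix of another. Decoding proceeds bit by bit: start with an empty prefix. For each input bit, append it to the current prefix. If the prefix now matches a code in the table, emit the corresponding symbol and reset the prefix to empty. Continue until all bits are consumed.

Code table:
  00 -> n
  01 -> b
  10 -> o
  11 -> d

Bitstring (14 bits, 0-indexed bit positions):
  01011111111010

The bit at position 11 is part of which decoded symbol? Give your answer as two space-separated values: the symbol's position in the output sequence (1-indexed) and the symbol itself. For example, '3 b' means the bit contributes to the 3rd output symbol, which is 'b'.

Answer: 6 o

Derivation:
Bit 0: prefix='0' (no match yet)
Bit 1: prefix='01' -> emit 'b', reset
Bit 2: prefix='0' (no match yet)
Bit 3: prefix='01' -> emit 'b', reset
Bit 4: prefix='1' (no match yet)
Bit 5: prefix='11' -> emit 'd', reset
Bit 6: prefix='1' (no match yet)
Bit 7: prefix='11' -> emit 'd', reset
Bit 8: prefix='1' (no match yet)
Bit 9: prefix='11' -> emit 'd', reset
Bit 10: prefix='1' (no match yet)
Bit 11: prefix='10' -> emit 'o', reset
Bit 12: prefix='1' (no match yet)
Bit 13: prefix='10' -> emit 'o', reset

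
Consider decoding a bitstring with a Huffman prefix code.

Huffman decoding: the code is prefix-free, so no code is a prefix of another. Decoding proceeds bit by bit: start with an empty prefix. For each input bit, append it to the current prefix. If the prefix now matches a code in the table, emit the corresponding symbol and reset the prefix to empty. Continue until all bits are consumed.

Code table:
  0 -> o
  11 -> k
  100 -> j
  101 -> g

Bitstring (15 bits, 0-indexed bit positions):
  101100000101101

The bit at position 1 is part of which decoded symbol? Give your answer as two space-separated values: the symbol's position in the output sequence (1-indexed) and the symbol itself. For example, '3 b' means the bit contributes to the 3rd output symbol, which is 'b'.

Bit 0: prefix='1' (no match yet)
Bit 1: prefix='10' (no match yet)
Bit 2: prefix='101' -> emit 'g', reset
Bit 3: prefix='1' (no match yet)
Bit 4: prefix='10' (no match yet)
Bit 5: prefix='100' -> emit 'j', reset

Answer: 1 g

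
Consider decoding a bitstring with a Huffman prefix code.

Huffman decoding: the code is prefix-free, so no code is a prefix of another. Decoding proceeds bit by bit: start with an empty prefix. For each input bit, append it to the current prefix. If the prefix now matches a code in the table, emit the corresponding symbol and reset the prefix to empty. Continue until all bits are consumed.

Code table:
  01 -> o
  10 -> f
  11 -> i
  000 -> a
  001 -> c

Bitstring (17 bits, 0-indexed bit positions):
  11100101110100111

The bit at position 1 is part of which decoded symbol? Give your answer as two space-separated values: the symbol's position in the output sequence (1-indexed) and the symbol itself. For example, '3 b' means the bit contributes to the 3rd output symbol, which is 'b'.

Bit 0: prefix='1' (no match yet)
Bit 1: prefix='11' -> emit 'i', reset
Bit 2: prefix='1' (no match yet)
Bit 3: prefix='10' -> emit 'f', reset
Bit 4: prefix='0' (no match yet)
Bit 5: prefix='01' -> emit 'o', reset

Answer: 1 i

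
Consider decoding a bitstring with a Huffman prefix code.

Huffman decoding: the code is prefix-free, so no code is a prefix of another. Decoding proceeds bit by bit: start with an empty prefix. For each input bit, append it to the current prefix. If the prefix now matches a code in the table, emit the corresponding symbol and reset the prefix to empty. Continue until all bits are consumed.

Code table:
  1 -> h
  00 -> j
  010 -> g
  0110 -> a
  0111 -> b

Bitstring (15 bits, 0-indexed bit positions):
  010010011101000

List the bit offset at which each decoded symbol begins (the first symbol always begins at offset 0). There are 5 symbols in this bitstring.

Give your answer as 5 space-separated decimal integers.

Answer: 0 3 6 10 13

Derivation:
Bit 0: prefix='0' (no match yet)
Bit 1: prefix='01' (no match yet)
Bit 2: prefix='010' -> emit 'g', reset
Bit 3: prefix='0' (no match yet)
Bit 4: prefix='01' (no match yet)
Bit 5: prefix='010' -> emit 'g', reset
Bit 6: prefix='0' (no match yet)
Bit 7: prefix='01' (no match yet)
Bit 8: prefix='011' (no match yet)
Bit 9: prefix='0111' -> emit 'b', reset
Bit 10: prefix='0' (no match yet)
Bit 11: prefix='01' (no match yet)
Bit 12: prefix='010' -> emit 'g', reset
Bit 13: prefix='0' (no match yet)
Bit 14: prefix='00' -> emit 'j', reset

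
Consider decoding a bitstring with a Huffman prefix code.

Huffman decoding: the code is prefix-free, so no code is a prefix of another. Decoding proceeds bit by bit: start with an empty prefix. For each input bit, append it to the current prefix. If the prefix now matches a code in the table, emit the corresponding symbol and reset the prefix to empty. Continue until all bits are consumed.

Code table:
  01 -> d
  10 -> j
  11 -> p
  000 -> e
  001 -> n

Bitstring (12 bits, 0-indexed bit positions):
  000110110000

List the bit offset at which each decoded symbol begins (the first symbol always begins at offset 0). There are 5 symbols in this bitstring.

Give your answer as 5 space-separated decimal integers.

Answer: 0 3 5 7 9

Derivation:
Bit 0: prefix='0' (no match yet)
Bit 1: prefix='00' (no match yet)
Bit 2: prefix='000' -> emit 'e', reset
Bit 3: prefix='1' (no match yet)
Bit 4: prefix='11' -> emit 'p', reset
Bit 5: prefix='0' (no match yet)
Bit 6: prefix='01' -> emit 'd', reset
Bit 7: prefix='1' (no match yet)
Bit 8: prefix='10' -> emit 'j', reset
Bit 9: prefix='0' (no match yet)
Bit 10: prefix='00' (no match yet)
Bit 11: prefix='000' -> emit 'e', reset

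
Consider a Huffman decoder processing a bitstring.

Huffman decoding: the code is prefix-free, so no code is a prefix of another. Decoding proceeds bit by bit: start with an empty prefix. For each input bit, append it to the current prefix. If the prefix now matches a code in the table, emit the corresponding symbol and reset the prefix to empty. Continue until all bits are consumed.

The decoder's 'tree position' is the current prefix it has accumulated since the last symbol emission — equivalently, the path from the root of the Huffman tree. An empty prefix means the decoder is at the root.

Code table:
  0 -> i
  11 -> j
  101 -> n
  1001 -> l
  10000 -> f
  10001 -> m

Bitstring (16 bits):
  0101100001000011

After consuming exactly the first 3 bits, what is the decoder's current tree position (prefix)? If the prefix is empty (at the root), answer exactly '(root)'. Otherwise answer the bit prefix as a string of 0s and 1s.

Bit 0: prefix='0' -> emit 'i', reset
Bit 1: prefix='1' (no match yet)
Bit 2: prefix='10' (no match yet)

Answer: 10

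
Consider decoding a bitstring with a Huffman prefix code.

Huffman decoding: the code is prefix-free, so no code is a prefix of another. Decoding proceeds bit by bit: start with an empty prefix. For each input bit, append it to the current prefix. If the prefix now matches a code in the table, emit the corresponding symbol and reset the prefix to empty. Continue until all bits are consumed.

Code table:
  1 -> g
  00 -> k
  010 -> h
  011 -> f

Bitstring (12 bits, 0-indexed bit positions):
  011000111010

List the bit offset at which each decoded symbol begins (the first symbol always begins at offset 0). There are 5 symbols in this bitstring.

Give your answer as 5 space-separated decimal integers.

Bit 0: prefix='0' (no match yet)
Bit 1: prefix='01' (no match yet)
Bit 2: prefix='011' -> emit 'f', reset
Bit 3: prefix='0' (no match yet)
Bit 4: prefix='00' -> emit 'k', reset
Bit 5: prefix='0' (no match yet)
Bit 6: prefix='01' (no match yet)
Bit 7: prefix='011' -> emit 'f', reset
Bit 8: prefix='1' -> emit 'g', reset
Bit 9: prefix='0' (no match yet)
Bit 10: prefix='01' (no match yet)
Bit 11: prefix='010' -> emit 'h', reset

Answer: 0 3 5 8 9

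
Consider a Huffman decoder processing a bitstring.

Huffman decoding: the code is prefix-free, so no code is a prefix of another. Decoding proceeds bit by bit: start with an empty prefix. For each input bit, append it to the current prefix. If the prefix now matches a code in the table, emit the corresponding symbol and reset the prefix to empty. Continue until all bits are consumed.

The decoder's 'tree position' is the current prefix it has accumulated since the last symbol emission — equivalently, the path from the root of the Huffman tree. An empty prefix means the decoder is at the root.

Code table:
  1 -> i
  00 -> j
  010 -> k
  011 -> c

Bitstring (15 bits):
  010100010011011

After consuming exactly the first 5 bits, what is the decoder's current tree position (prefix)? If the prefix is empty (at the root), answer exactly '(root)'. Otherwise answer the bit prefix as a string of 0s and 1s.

Answer: 0

Derivation:
Bit 0: prefix='0' (no match yet)
Bit 1: prefix='01' (no match yet)
Bit 2: prefix='010' -> emit 'k', reset
Bit 3: prefix='1' -> emit 'i', reset
Bit 4: prefix='0' (no match yet)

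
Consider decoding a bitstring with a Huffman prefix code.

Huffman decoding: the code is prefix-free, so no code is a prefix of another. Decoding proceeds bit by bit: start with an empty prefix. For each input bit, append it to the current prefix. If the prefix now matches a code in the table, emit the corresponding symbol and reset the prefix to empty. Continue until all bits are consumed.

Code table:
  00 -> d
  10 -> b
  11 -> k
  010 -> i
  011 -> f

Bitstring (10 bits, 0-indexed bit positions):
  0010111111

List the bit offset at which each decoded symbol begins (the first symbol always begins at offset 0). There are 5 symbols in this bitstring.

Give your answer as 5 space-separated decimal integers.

Answer: 0 2 4 6 8

Derivation:
Bit 0: prefix='0' (no match yet)
Bit 1: prefix='00' -> emit 'd', reset
Bit 2: prefix='1' (no match yet)
Bit 3: prefix='10' -> emit 'b', reset
Bit 4: prefix='1' (no match yet)
Bit 5: prefix='11' -> emit 'k', reset
Bit 6: prefix='1' (no match yet)
Bit 7: prefix='11' -> emit 'k', reset
Bit 8: prefix='1' (no match yet)
Bit 9: prefix='11' -> emit 'k', reset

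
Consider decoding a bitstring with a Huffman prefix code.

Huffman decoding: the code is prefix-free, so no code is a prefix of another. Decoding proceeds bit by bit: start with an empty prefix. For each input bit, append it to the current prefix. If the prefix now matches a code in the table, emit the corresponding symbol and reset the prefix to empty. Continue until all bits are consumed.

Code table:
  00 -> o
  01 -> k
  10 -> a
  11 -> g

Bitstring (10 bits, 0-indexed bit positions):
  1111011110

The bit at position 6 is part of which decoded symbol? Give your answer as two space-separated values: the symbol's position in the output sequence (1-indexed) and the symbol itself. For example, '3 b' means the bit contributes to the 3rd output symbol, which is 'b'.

Answer: 4 g

Derivation:
Bit 0: prefix='1' (no match yet)
Bit 1: prefix='11' -> emit 'g', reset
Bit 2: prefix='1' (no match yet)
Bit 3: prefix='11' -> emit 'g', reset
Bit 4: prefix='0' (no match yet)
Bit 5: prefix='01' -> emit 'k', reset
Bit 6: prefix='1' (no match yet)
Bit 7: prefix='11' -> emit 'g', reset
Bit 8: prefix='1' (no match yet)
Bit 9: prefix='10' -> emit 'a', reset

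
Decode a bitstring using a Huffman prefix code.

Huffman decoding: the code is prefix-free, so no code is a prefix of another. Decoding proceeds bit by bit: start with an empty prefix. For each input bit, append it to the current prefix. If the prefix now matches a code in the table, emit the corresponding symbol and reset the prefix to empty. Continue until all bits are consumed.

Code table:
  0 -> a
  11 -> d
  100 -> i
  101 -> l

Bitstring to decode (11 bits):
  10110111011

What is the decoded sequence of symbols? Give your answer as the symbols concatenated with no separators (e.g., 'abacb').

Bit 0: prefix='1' (no match yet)
Bit 1: prefix='10' (no match yet)
Bit 2: prefix='101' -> emit 'l', reset
Bit 3: prefix='1' (no match yet)
Bit 4: prefix='10' (no match yet)
Bit 5: prefix='101' -> emit 'l', reset
Bit 6: prefix='1' (no match yet)
Bit 7: prefix='11' -> emit 'd', reset
Bit 8: prefix='0' -> emit 'a', reset
Bit 9: prefix='1' (no match yet)
Bit 10: prefix='11' -> emit 'd', reset

Answer: lldad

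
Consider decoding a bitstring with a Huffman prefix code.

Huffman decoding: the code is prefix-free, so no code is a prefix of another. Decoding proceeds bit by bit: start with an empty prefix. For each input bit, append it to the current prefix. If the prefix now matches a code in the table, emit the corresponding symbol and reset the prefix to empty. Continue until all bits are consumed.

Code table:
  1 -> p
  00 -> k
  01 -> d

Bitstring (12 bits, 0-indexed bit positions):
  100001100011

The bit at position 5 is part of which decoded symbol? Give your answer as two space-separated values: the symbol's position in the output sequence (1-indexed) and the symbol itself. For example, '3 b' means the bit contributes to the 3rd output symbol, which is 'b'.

Answer: 4 p

Derivation:
Bit 0: prefix='1' -> emit 'p', reset
Bit 1: prefix='0' (no match yet)
Bit 2: prefix='00' -> emit 'k', reset
Bit 3: prefix='0' (no match yet)
Bit 4: prefix='00' -> emit 'k', reset
Bit 5: prefix='1' -> emit 'p', reset
Bit 6: prefix='1' -> emit 'p', reset
Bit 7: prefix='0' (no match yet)
Bit 8: prefix='00' -> emit 'k', reset
Bit 9: prefix='0' (no match yet)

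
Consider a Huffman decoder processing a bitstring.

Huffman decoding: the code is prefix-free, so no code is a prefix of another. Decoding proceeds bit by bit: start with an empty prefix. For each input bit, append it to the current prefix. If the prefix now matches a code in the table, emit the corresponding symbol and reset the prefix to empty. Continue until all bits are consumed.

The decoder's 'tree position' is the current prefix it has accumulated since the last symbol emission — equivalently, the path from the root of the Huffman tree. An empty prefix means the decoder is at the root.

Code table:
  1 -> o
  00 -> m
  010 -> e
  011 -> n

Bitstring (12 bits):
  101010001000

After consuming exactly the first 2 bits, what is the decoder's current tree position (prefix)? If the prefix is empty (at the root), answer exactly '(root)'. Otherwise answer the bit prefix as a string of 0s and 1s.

Answer: 0

Derivation:
Bit 0: prefix='1' -> emit 'o', reset
Bit 1: prefix='0' (no match yet)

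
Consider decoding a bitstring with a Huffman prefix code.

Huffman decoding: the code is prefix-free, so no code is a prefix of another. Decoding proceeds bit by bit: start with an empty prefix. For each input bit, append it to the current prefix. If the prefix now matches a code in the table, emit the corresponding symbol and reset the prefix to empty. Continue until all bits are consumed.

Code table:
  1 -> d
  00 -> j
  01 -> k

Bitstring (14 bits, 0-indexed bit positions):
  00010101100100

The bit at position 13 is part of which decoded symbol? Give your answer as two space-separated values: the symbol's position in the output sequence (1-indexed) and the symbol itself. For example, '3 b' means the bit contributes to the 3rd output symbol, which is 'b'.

Answer: 8 j

Derivation:
Bit 0: prefix='0' (no match yet)
Bit 1: prefix='00' -> emit 'j', reset
Bit 2: prefix='0' (no match yet)
Bit 3: prefix='01' -> emit 'k', reset
Bit 4: prefix='0' (no match yet)
Bit 5: prefix='01' -> emit 'k', reset
Bit 6: prefix='0' (no match yet)
Bit 7: prefix='01' -> emit 'k', reset
Bit 8: prefix='1' -> emit 'd', reset
Bit 9: prefix='0' (no match yet)
Bit 10: prefix='00' -> emit 'j', reset
Bit 11: prefix='1' -> emit 'd', reset
Bit 12: prefix='0' (no match yet)
Bit 13: prefix='00' -> emit 'j', reset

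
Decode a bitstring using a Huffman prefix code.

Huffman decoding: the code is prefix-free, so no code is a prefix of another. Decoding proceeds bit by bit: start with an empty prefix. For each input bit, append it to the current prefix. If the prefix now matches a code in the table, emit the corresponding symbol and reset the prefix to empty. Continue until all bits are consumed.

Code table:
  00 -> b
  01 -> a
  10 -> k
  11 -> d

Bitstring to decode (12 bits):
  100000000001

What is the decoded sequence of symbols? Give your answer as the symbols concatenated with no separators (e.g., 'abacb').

Bit 0: prefix='1' (no match yet)
Bit 1: prefix='10' -> emit 'k', reset
Bit 2: prefix='0' (no match yet)
Bit 3: prefix='00' -> emit 'b', reset
Bit 4: prefix='0' (no match yet)
Bit 5: prefix='00' -> emit 'b', reset
Bit 6: prefix='0' (no match yet)
Bit 7: prefix='00' -> emit 'b', reset
Bit 8: prefix='0' (no match yet)
Bit 9: prefix='00' -> emit 'b', reset
Bit 10: prefix='0' (no match yet)
Bit 11: prefix='01' -> emit 'a', reset

Answer: kbbbba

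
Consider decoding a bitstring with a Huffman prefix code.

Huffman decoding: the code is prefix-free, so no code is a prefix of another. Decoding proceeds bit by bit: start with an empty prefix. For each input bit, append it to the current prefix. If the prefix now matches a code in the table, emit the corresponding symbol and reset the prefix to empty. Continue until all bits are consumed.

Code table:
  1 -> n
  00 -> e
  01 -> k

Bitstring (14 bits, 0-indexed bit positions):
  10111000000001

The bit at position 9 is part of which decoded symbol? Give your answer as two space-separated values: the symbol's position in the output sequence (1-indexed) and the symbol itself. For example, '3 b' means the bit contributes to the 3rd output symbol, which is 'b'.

Answer: 7 e

Derivation:
Bit 0: prefix='1' -> emit 'n', reset
Bit 1: prefix='0' (no match yet)
Bit 2: prefix='01' -> emit 'k', reset
Bit 3: prefix='1' -> emit 'n', reset
Bit 4: prefix='1' -> emit 'n', reset
Bit 5: prefix='0' (no match yet)
Bit 6: prefix='00' -> emit 'e', reset
Bit 7: prefix='0' (no match yet)
Bit 8: prefix='00' -> emit 'e', reset
Bit 9: prefix='0' (no match yet)
Bit 10: prefix='00' -> emit 'e', reset
Bit 11: prefix='0' (no match yet)
Bit 12: prefix='00' -> emit 'e', reset
Bit 13: prefix='1' -> emit 'n', reset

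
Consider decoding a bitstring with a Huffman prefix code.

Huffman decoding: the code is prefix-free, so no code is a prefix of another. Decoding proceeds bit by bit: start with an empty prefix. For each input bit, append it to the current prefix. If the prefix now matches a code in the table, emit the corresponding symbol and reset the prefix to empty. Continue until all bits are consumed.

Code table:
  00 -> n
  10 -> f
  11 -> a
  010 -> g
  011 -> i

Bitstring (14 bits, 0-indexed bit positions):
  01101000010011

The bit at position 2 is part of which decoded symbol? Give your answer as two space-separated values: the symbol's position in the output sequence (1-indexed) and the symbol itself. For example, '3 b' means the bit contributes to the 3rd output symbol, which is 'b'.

Answer: 1 i

Derivation:
Bit 0: prefix='0' (no match yet)
Bit 1: prefix='01' (no match yet)
Bit 2: prefix='011' -> emit 'i', reset
Bit 3: prefix='0' (no match yet)
Bit 4: prefix='01' (no match yet)
Bit 5: prefix='010' -> emit 'g', reset
Bit 6: prefix='0' (no match yet)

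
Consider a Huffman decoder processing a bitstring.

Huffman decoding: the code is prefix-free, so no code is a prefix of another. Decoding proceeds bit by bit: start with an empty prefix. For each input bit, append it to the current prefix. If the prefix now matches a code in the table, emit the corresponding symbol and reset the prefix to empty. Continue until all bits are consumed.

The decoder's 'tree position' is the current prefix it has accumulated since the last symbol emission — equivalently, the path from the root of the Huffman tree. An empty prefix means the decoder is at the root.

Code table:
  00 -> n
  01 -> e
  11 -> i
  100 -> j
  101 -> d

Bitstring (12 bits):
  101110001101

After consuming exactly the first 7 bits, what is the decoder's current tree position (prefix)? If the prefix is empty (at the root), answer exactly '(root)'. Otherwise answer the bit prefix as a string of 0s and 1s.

Answer: (root)

Derivation:
Bit 0: prefix='1' (no match yet)
Bit 1: prefix='10' (no match yet)
Bit 2: prefix='101' -> emit 'd', reset
Bit 3: prefix='1' (no match yet)
Bit 4: prefix='11' -> emit 'i', reset
Bit 5: prefix='0' (no match yet)
Bit 6: prefix='00' -> emit 'n', reset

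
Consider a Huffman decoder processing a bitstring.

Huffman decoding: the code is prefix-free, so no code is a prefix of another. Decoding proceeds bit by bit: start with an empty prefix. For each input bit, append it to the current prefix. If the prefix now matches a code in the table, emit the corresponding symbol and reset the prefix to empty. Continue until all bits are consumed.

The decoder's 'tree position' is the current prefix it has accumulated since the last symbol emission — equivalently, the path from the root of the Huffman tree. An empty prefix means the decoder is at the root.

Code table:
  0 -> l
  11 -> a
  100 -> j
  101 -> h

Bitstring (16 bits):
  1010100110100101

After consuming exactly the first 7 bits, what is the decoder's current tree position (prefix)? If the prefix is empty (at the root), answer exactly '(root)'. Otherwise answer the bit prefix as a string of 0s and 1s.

Answer: (root)

Derivation:
Bit 0: prefix='1' (no match yet)
Bit 1: prefix='10' (no match yet)
Bit 2: prefix='101' -> emit 'h', reset
Bit 3: prefix='0' -> emit 'l', reset
Bit 4: prefix='1' (no match yet)
Bit 5: prefix='10' (no match yet)
Bit 6: prefix='100' -> emit 'j', reset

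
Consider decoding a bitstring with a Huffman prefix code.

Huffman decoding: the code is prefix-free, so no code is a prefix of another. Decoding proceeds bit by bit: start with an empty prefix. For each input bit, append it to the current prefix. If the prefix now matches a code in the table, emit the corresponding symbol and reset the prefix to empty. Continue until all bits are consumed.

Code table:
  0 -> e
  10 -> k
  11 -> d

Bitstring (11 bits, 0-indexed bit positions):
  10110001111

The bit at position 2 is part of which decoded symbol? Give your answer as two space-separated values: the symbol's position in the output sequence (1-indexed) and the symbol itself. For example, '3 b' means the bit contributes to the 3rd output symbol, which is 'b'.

Bit 0: prefix='1' (no match yet)
Bit 1: prefix='10' -> emit 'k', reset
Bit 2: prefix='1' (no match yet)
Bit 3: prefix='11' -> emit 'd', reset
Bit 4: prefix='0' -> emit 'e', reset
Bit 5: prefix='0' -> emit 'e', reset
Bit 6: prefix='0' -> emit 'e', reset

Answer: 2 d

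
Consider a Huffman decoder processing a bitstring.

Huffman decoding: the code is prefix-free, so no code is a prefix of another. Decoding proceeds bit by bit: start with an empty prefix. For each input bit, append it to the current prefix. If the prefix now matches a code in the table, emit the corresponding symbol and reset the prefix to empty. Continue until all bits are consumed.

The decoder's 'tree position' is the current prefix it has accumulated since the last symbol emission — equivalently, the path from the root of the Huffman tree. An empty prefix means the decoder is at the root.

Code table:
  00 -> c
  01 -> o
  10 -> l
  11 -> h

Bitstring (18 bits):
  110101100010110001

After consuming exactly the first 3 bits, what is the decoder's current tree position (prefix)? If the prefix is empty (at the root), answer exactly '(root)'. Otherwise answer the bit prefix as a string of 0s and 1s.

Bit 0: prefix='1' (no match yet)
Bit 1: prefix='11' -> emit 'h', reset
Bit 2: prefix='0' (no match yet)

Answer: 0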